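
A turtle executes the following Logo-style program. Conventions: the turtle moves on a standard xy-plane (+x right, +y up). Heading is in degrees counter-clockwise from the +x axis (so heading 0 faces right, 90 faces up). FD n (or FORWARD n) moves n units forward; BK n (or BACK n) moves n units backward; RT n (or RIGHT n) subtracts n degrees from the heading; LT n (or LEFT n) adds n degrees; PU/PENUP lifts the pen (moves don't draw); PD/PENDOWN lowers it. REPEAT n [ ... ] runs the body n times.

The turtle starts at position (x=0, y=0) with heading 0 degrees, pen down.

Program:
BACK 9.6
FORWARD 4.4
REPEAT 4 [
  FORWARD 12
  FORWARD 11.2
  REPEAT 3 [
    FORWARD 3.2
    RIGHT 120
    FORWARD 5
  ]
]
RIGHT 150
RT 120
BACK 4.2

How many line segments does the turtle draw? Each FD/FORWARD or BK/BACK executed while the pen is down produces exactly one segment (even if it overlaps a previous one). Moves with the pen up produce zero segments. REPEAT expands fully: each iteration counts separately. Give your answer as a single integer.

Executing turtle program step by step:
Start: pos=(0,0), heading=0, pen down
BK 9.6: (0,0) -> (-9.6,0) [heading=0, draw]
FD 4.4: (-9.6,0) -> (-5.2,0) [heading=0, draw]
REPEAT 4 [
  -- iteration 1/4 --
  FD 12: (-5.2,0) -> (6.8,0) [heading=0, draw]
  FD 11.2: (6.8,0) -> (18,0) [heading=0, draw]
  REPEAT 3 [
    -- iteration 1/3 --
    FD 3.2: (18,0) -> (21.2,0) [heading=0, draw]
    RT 120: heading 0 -> 240
    FD 5: (21.2,0) -> (18.7,-4.33) [heading=240, draw]
    -- iteration 2/3 --
    FD 3.2: (18.7,-4.33) -> (17.1,-7.101) [heading=240, draw]
    RT 120: heading 240 -> 120
    FD 5: (17.1,-7.101) -> (14.6,-2.771) [heading=120, draw]
    -- iteration 3/3 --
    FD 3.2: (14.6,-2.771) -> (13,0) [heading=120, draw]
    RT 120: heading 120 -> 0
    FD 5: (13,0) -> (18,0) [heading=0, draw]
  ]
  -- iteration 2/4 --
  FD 12: (18,0) -> (30,0) [heading=0, draw]
  FD 11.2: (30,0) -> (41.2,0) [heading=0, draw]
  REPEAT 3 [
    -- iteration 1/3 --
    FD 3.2: (41.2,0) -> (44.4,0) [heading=0, draw]
    RT 120: heading 0 -> 240
    FD 5: (44.4,0) -> (41.9,-4.33) [heading=240, draw]
    -- iteration 2/3 --
    FD 3.2: (41.9,-4.33) -> (40.3,-7.101) [heading=240, draw]
    RT 120: heading 240 -> 120
    FD 5: (40.3,-7.101) -> (37.8,-2.771) [heading=120, draw]
    -- iteration 3/3 --
    FD 3.2: (37.8,-2.771) -> (36.2,0) [heading=120, draw]
    RT 120: heading 120 -> 0
    FD 5: (36.2,0) -> (41.2,0) [heading=0, draw]
  ]
  -- iteration 3/4 --
  FD 12: (41.2,0) -> (53.2,0) [heading=0, draw]
  FD 11.2: (53.2,0) -> (64.4,0) [heading=0, draw]
  REPEAT 3 [
    -- iteration 1/3 --
    FD 3.2: (64.4,0) -> (67.6,0) [heading=0, draw]
    RT 120: heading 0 -> 240
    FD 5: (67.6,0) -> (65.1,-4.33) [heading=240, draw]
    -- iteration 2/3 --
    FD 3.2: (65.1,-4.33) -> (63.5,-7.101) [heading=240, draw]
    RT 120: heading 240 -> 120
    FD 5: (63.5,-7.101) -> (61,-2.771) [heading=120, draw]
    -- iteration 3/3 --
    FD 3.2: (61,-2.771) -> (59.4,0) [heading=120, draw]
    RT 120: heading 120 -> 0
    FD 5: (59.4,0) -> (64.4,0) [heading=0, draw]
  ]
  -- iteration 4/4 --
  FD 12: (64.4,0) -> (76.4,0) [heading=0, draw]
  FD 11.2: (76.4,0) -> (87.6,0) [heading=0, draw]
  REPEAT 3 [
    -- iteration 1/3 --
    FD 3.2: (87.6,0) -> (90.8,0) [heading=0, draw]
    RT 120: heading 0 -> 240
    FD 5: (90.8,0) -> (88.3,-4.33) [heading=240, draw]
    -- iteration 2/3 --
    FD 3.2: (88.3,-4.33) -> (86.7,-7.101) [heading=240, draw]
    RT 120: heading 240 -> 120
    FD 5: (86.7,-7.101) -> (84.2,-2.771) [heading=120, draw]
    -- iteration 3/3 --
    FD 3.2: (84.2,-2.771) -> (82.6,0) [heading=120, draw]
    RT 120: heading 120 -> 0
    FD 5: (82.6,0) -> (87.6,0) [heading=0, draw]
  ]
]
RT 150: heading 0 -> 210
RT 120: heading 210 -> 90
BK 4.2: (87.6,0) -> (87.6,-4.2) [heading=90, draw]
Final: pos=(87.6,-4.2), heading=90, 35 segment(s) drawn
Segments drawn: 35

Answer: 35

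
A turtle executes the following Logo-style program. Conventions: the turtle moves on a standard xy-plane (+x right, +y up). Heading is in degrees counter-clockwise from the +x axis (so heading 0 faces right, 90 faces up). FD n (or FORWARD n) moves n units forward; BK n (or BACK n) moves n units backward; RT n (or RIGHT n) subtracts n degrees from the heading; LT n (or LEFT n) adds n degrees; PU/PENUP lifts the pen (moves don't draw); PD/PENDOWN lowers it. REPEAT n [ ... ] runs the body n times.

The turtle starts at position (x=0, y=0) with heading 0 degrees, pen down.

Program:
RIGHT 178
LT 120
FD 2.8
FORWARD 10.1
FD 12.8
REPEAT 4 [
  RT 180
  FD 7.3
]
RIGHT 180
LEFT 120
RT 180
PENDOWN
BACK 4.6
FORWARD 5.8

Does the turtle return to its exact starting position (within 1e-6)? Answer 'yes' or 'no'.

Answer: no

Derivation:
Executing turtle program step by step:
Start: pos=(0,0), heading=0, pen down
RT 178: heading 0 -> 182
LT 120: heading 182 -> 302
FD 2.8: (0,0) -> (1.484,-2.375) [heading=302, draw]
FD 10.1: (1.484,-2.375) -> (6.836,-10.94) [heading=302, draw]
FD 12.8: (6.836,-10.94) -> (13.619,-21.795) [heading=302, draw]
REPEAT 4 [
  -- iteration 1/4 --
  RT 180: heading 302 -> 122
  FD 7.3: (13.619,-21.795) -> (9.751,-15.604) [heading=122, draw]
  -- iteration 2/4 --
  RT 180: heading 122 -> 302
  FD 7.3: (9.751,-15.604) -> (13.619,-21.795) [heading=302, draw]
  -- iteration 3/4 --
  RT 180: heading 302 -> 122
  FD 7.3: (13.619,-21.795) -> (9.751,-15.604) [heading=122, draw]
  -- iteration 4/4 --
  RT 180: heading 122 -> 302
  FD 7.3: (9.751,-15.604) -> (13.619,-21.795) [heading=302, draw]
]
RT 180: heading 302 -> 122
LT 120: heading 122 -> 242
RT 180: heading 242 -> 62
PD: pen down
BK 4.6: (13.619,-21.795) -> (11.459,-25.856) [heading=62, draw]
FD 5.8: (11.459,-25.856) -> (14.182,-20.735) [heading=62, draw]
Final: pos=(14.182,-20.735), heading=62, 9 segment(s) drawn

Start position: (0, 0)
Final position: (14.182, -20.735)
Distance = 25.122; >= 1e-6 -> NOT closed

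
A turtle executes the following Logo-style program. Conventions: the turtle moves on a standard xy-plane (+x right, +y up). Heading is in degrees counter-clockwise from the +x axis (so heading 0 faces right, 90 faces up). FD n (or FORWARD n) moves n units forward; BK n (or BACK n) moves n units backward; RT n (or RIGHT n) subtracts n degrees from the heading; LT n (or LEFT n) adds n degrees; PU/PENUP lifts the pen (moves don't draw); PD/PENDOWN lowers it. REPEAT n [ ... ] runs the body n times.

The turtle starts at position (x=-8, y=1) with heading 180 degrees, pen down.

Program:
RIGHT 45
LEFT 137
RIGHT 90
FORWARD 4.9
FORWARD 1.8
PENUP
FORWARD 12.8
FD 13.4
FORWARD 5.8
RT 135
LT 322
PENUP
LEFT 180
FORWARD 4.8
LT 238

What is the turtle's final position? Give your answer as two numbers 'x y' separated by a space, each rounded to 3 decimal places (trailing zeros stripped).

Executing turtle program step by step:
Start: pos=(-8,1), heading=180, pen down
RT 45: heading 180 -> 135
LT 137: heading 135 -> 272
RT 90: heading 272 -> 182
FD 4.9: (-8,1) -> (-12.897,0.829) [heading=182, draw]
FD 1.8: (-12.897,0.829) -> (-14.696,0.766) [heading=182, draw]
PU: pen up
FD 12.8: (-14.696,0.766) -> (-27.488,0.319) [heading=182, move]
FD 13.4: (-27.488,0.319) -> (-40.88,-0.148) [heading=182, move]
FD 5.8: (-40.88,-0.148) -> (-46.676,-0.351) [heading=182, move]
RT 135: heading 182 -> 47
LT 322: heading 47 -> 9
PU: pen up
LT 180: heading 9 -> 189
FD 4.8: (-46.676,-0.351) -> (-51.417,-1.101) [heading=189, move]
LT 238: heading 189 -> 67
Final: pos=(-51.417,-1.101), heading=67, 2 segment(s) drawn

Answer: -51.417 -1.101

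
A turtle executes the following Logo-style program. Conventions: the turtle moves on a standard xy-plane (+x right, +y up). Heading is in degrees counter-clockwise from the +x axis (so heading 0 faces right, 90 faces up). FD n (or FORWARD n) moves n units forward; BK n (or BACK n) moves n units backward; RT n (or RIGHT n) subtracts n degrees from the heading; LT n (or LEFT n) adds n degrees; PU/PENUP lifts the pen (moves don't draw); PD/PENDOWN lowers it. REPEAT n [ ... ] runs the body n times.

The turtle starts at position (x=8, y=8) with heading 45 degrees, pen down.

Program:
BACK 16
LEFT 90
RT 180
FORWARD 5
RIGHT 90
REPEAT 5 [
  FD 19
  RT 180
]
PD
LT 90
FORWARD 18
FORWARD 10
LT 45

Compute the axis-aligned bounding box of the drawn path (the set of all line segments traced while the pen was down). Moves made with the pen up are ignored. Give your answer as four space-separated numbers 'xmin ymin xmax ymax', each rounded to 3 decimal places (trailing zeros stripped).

Answer: -33.012 -20.284 8 8

Derivation:
Executing turtle program step by step:
Start: pos=(8,8), heading=45, pen down
BK 16: (8,8) -> (-3.314,-3.314) [heading=45, draw]
LT 90: heading 45 -> 135
RT 180: heading 135 -> 315
FD 5: (-3.314,-3.314) -> (0.222,-6.849) [heading=315, draw]
RT 90: heading 315 -> 225
REPEAT 5 [
  -- iteration 1/5 --
  FD 19: (0.222,-6.849) -> (-13.213,-20.284) [heading=225, draw]
  RT 180: heading 225 -> 45
  -- iteration 2/5 --
  FD 19: (-13.213,-20.284) -> (0.222,-6.849) [heading=45, draw]
  RT 180: heading 45 -> 225
  -- iteration 3/5 --
  FD 19: (0.222,-6.849) -> (-13.213,-20.284) [heading=225, draw]
  RT 180: heading 225 -> 45
  -- iteration 4/5 --
  FD 19: (-13.213,-20.284) -> (0.222,-6.849) [heading=45, draw]
  RT 180: heading 45 -> 225
  -- iteration 5/5 --
  FD 19: (0.222,-6.849) -> (-13.213,-20.284) [heading=225, draw]
  RT 180: heading 225 -> 45
]
PD: pen down
LT 90: heading 45 -> 135
FD 18: (-13.213,-20.284) -> (-25.941,-7.556) [heading=135, draw]
FD 10: (-25.941,-7.556) -> (-33.012,-0.485) [heading=135, draw]
LT 45: heading 135 -> 180
Final: pos=(-33.012,-0.485), heading=180, 9 segment(s) drawn

Segment endpoints: x in {-33.012, -25.941, -13.213, -13.213, -3.314, 0.222, 0.222, 0.222, 8}, y in {-20.284, -20.284, -20.284, -7.556, -6.849, -6.849, -6.849, -3.314, -0.485, 8}
xmin=-33.012, ymin=-20.284, xmax=8, ymax=8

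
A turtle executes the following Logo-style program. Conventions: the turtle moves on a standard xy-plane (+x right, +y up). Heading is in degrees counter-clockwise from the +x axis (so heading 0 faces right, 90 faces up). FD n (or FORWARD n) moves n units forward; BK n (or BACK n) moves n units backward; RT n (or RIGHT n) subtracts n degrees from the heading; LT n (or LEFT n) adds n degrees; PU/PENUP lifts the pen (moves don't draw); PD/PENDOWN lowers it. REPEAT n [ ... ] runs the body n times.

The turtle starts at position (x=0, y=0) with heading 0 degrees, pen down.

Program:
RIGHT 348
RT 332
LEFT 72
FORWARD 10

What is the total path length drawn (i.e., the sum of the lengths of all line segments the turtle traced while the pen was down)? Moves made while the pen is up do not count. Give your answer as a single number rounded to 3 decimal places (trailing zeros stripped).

Executing turtle program step by step:
Start: pos=(0,0), heading=0, pen down
RT 348: heading 0 -> 12
RT 332: heading 12 -> 40
LT 72: heading 40 -> 112
FD 10: (0,0) -> (-3.746,9.272) [heading=112, draw]
Final: pos=(-3.746,9.272), heading=112, 1 segment(s) drawn

Segment lengths:
  seg 1: (0,0) -> (-3.746,9.272), length = 10
Total = 10

Answer: 10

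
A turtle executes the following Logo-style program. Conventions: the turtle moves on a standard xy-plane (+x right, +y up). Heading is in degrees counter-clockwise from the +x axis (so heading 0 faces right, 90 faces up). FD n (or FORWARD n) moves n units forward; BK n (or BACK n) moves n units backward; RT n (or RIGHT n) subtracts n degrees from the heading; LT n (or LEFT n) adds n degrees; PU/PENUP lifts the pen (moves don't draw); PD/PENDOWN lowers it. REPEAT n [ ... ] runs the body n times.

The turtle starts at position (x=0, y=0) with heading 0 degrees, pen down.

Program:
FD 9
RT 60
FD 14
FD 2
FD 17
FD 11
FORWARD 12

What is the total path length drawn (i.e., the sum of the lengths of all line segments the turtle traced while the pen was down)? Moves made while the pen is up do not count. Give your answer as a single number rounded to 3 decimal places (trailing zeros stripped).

Executing turtle program step by step:
Start: pos=(0,0), heading=0, pen down
FD 9: (0,0) -> (9,0) [heading=0, draw]
RT 60: heading 0 -> 300
FD 14: (9,0) -> (16,-12.124) [heading=300, draw]
FD 2: (16,-12.124) -> (17,-13.856) [heading=300, draw]
FD 17: (17,-13.856) -> (25.5,-28.579) [heading=300, draw]
FD 11: (25.5,-28.579) -> (31,-38.105) [heading=300, draw]
FD 12: (31,-38.105) -> (37,-48.497) [heading=300, draw]
Final: pos=(37,-48.497), heading=300, 6 segment(s) drawn

Segment lengths:
  seg 1: (0,0) -> (9,0), length = 9
  seg 2: (9,0) -> (16,-12.124), length = 14
  seg 3: (16,-12.124) -> (17,-13.856), length = 2
  seg 4: (17,-13.856) -> (25.5,-28.579), length = 17
  seg 5: (25.5,-28.579) -> (31,-38.105), length = 11
  seg 6: (31,-38.105) -> (37,-48.497), length = 12
Total = 65

Answer: 65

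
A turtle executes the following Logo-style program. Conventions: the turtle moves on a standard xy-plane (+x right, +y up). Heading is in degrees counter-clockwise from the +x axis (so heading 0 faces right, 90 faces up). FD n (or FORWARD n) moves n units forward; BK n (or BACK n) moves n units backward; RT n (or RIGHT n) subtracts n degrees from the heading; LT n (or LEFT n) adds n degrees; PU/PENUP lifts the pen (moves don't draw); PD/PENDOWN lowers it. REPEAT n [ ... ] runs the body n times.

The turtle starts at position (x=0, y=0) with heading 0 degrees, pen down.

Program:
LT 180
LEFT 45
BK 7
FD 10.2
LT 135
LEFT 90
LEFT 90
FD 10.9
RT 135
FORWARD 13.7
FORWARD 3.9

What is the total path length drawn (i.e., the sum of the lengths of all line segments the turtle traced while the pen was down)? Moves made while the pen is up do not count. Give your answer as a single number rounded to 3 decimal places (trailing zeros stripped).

Answer: 45.7

Derivation:
Executing turtle program step by step:
Start: pos=(0,0), heading=0, pen down
LT 180: heading 0 -> 180
LT 45: heading 180 -> 225
BK 7: (0,0) -> (4.95,4.95) [heading=225, draw]
FD 10.2: (4.95,4.95) -> (-2.263,-2.263) [heading=225, draw]
LT 135: heading 225 -> 0
LT 90: heading 0 -> 90
LT 90: heading 90 -> 180
FD 10.9: (-2.263,-2.263) -> (-13.163,-2.263) [heading=180, draw]
RT 135: heading 180 -> 45
FD 13.7: (-13.163,-2.263) -> (-3.475,7.425) [heading=45, draw]
FD 3.9: (-3.475,7.425) -> (-0.718,10.182) [heading=45, draw]
Final: pos=(-0.718,10.182), heading=45, 5 segment(s) drawn

Segment lengths:
  seg 1: (0,0) -> (4.95,4.95), length = 7
  seg 2: (4.95,4.95) -> (-2.263,-2.263), length = 10.2
  seg 3: (-2.263,-2.263) -> (-13.163,-2.263), length = 10.9
  seg 4: (-13.163,-2.263) -> (-3.475,7.425), length = 13.7
  seg 5: (-3.475,7.425) -> (-0.718,10.182), length = 3.9
Total = 45.7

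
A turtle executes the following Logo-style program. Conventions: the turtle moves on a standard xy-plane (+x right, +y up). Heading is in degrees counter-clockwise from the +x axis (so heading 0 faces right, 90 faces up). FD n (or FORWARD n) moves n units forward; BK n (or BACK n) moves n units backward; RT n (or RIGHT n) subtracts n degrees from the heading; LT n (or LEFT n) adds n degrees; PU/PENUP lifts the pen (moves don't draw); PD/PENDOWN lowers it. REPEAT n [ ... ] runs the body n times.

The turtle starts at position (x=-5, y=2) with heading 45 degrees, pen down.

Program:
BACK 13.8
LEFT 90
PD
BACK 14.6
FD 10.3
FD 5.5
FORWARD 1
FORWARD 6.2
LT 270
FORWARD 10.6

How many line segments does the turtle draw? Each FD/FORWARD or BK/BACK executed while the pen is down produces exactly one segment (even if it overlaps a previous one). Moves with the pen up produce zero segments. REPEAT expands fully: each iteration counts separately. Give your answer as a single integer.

Executing turtle program step by step:
Start: pos=(-5,2), heading=45, pen down
BK 13.8: (-5,2) -> (-14.758,-7.758) [heading=45, draw]
LT 90: heading 45 -> 135
PD: pen down
BK 14.6: (-14.758,-7.758) -> (-4.434,-18.082) [heading=135, draw]
FD 10.3: (-4.434,-18.082) -> (-11.718,-10.799) [heading=135, draw]
FD 5.5: (-11.718,-10.799) -> (-15.607,-6.91) [heading=135, draw]
FD 1: (-15.607,-6.91) -> (-16.314,-6.202) [heading=135, draw]
FD 6.2: (-16.314,-6.202) -> (-20.698,-1.818) [heading=135, draw]
LT 270: heading 135 -> 45
FD 10.6: (-20.698,-1.818) -> (-13.202,5.677) [heading=45, draw]
Final: pos=(-13.202,5.677), heading=45, 7 segment(s) drawn
Segments drawn: 7

Answer: 7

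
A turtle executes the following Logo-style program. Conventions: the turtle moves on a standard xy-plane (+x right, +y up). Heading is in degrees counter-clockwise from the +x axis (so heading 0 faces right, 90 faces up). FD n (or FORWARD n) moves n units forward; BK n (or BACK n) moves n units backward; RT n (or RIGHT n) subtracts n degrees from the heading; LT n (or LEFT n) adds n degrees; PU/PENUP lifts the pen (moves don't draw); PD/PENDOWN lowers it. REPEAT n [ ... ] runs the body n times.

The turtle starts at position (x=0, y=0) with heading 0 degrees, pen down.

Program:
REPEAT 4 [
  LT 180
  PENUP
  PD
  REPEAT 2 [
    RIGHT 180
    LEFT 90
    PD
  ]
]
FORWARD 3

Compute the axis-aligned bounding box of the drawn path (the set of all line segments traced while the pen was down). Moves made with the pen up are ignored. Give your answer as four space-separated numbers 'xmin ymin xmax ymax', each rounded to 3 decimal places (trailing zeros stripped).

Answer: 0 0 3 0

Derivation:
Executing turtle program step by step:
Start: pos=(0,0), heading=0, pen down
REPEAT 4 [
  -- iteration 1/4 --
  LT 180: heading 0 -> 180
  PU: pen up
  PD: pen down
  REPEAT 2 [
    -- iteration 1/2 --
    RT 180: heading 180 -> 0
    LT 90: heading 0 -> 90
    PD: pen down
    -- iteration 2/2 --
    RT 180: heading 90 -> 270
    LT 90: heading 270 -> 0
    PD: pen down
  ]
  -- iteration 2/4 --
  LT 180: heading 0 -> 180
  PU: pen up
  PD: pen down
  REPEAT 2 [
    -- iteration 1/2 --
    RT 180: heading 180 -> 0
    LT 90: heading 0 -> 90
    PD: pen down
    -- iteration 2/2 --
    RT 180: heading 90 -> 270
    LT 90: heading 270 -> 0
    PD: pen down
  ]
  -- iteration 3/4 --
  LT 180: heading 0 -> 180
  PU: pen up
  PD: pen down
  REPEAT 2 [
    -- iteration 1/2 --
    RT 180: heading 180 -> 0
    LT 90: heading 0 -> 90
    PD: pen down
    -- iteration 2/2 --
    RT 180: heading 90 -> 270
    LT 90: heading 270 -> 0
    PD: pen down
  ]
  -- iteration 4/4 --
  LT 180: heading 0 -> 180
  PU: pen up
  PD: pen down
  REPEAT 2 [
    -- iteration 1/2 --
    RT 180: heading 180 -> 0
    LT 90: heading 0 -> 90
    PD: pen down
    -- iteration 2/2 --
    RT 180: heading 90 -> 270
    LT 90: heading 270 -> 0
    PD: pen down
  ]
]
FD 3: (0,0) -> (3,0) [heading=0, draw]
Final: pos=(3,0), heading=0, 1 segment(s) drawn

Segment endpoints: x in {0, 3}, y in {0}
xmin=0, ymin=0, xmax=3, ymax=0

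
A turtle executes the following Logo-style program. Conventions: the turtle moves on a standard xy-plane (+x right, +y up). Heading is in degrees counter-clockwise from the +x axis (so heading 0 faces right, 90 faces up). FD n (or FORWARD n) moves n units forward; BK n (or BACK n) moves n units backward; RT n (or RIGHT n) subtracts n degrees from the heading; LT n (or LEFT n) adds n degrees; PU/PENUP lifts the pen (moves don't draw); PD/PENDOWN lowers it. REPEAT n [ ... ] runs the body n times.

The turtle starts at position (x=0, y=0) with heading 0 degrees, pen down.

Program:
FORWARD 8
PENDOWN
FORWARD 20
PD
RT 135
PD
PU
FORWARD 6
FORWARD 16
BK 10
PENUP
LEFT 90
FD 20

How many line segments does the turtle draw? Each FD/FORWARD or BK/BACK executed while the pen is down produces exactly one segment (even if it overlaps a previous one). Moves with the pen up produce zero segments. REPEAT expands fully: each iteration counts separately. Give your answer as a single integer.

Answer: 2

Derivation:
Executing turtle program step by step:
Start: pos=(0,0), heading=0, pen down
FD 8: (0,0) -> (8,0) [heading=0, draw]
PD: pen down
FD 20: (8,0) -> (28,0) [heading=0, draw]
PD: pen down
RT 135: heading 0 -> 225
PD: pen down
PU: pen up
FD 6: (28,0) -> (23.757,-4.243) [heading=225, move]
FD 16: (23.757,-4.243) -> (12.444,-15.556) [heading=225, move]
BK 10: (12.444,-15.556) -> (19.515,-8.485) [heading=225, move]
PU: pen up
LT 90: heading 225 -> 315
FD 20: (19.515,-8.485) -> (33.657,-22.627) [heading=315, move]
Final: pos=(33.657,-22.627), heading=315, 2 segment(s) drawn
Segments drawn: 2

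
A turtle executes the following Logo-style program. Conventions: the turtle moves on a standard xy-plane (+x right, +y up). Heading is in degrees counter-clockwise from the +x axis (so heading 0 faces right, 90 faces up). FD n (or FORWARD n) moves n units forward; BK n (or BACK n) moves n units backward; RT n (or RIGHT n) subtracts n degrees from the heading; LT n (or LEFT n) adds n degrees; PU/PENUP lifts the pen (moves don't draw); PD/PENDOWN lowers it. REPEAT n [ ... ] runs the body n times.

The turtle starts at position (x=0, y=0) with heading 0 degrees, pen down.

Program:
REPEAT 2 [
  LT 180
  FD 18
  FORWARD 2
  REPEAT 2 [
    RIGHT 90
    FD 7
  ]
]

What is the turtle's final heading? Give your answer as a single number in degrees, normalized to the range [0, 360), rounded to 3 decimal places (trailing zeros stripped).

Executing turtle program step by step:
Start: pos=(0,0), heading=0, pen down
REPEAT 2 [
  -- iteration 1/2 --
  LT 180: heading 0 -> 180
  FD 18: (0,0) -> (-18,0) [heading=180, draw]
  FD 2: (-18,0) -> (-20,0) [heading=180, draw]
  REPEAT 2 [
    -- iteration 1/2 --
    RT 90: heading 180 -> 90
    FD 7: (-20,0) -> (-20,7) [heading=90, draw]
    -- iteration 2/2 --
    RT 90: heading 90 -> 0
    FD 7: (-20,7) -> (-13,7) [heading=0, draw]
  ]
  -- iteration 2/2 --
  LT 180: heading 0 -> 180
  FD 18: (-13,7) -> (-31,7) [heading=180, draw]
  FD 2: (-31,7) -> (-33,7) [heading=180, draw]
  REPEAT 2 [
    -- iteration 1/2 --
    RT 90: heading 180 -> 90
    FD 7: (-33,7) -> (-33,14) [heading=90, draw]
    -- iteration 2/2 --
    RT 90: heading 90 -> 0
    FD 7: (-33,14) -> (-26,14) [heading=0, draw]
  ]
]
Final: pos=(-26,14), heading=0, 8 segment(s) drawn

Answer: 0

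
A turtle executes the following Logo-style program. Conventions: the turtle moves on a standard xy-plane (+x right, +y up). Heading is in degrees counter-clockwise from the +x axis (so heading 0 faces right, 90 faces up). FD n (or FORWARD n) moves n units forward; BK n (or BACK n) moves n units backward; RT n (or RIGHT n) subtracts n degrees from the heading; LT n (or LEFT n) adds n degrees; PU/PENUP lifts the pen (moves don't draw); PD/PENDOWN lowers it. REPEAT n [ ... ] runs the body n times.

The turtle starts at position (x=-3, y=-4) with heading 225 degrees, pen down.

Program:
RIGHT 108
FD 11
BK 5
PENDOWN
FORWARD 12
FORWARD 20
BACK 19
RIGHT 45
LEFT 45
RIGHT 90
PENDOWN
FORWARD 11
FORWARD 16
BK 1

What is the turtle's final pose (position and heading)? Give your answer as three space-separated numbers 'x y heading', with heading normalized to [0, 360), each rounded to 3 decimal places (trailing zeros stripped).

Answer: 11.54 24.733 27

Derivation:
Executing turtle program step by step:
Start: pos=(-3,-4), heading=225, pen down
RT 108: heading 225 -> 117
FD 11: (-3,-4) -> (-7.994,5.801) [heading=117, draw]
BK 5: (-7.994,5.801) -> (-5.724,1.346) [heading=117, draw]
PD: pen down
FD 12: (-5.724,1.346) -> (-11.172,12.038) [heading=117, draw]
FD 20: (-11.172,12.038) -> (-20.252,29.858) [heading=117, draw]
BK 19: (-20.252,29.858) -> (-11.626,12.929) [heading=117, draw]
RT 45: heading 117 -> 72
LT 45: heading 72 -> 117
RT 90: heading 117 -> 27
PD: pen down
FD 11: (-11.626,12.929) -> (-1.825,17.923) [heading=27, draw]
FD 16: (-1.825,17.923) -> (12.431,25.187) [heading=27, draw]
BK 1: (12.431,25.187) -> (11.54,24.733) [heading=27, draw]
Final: pos=(11.54,24.733), heading=27, 8 segment(s) drawn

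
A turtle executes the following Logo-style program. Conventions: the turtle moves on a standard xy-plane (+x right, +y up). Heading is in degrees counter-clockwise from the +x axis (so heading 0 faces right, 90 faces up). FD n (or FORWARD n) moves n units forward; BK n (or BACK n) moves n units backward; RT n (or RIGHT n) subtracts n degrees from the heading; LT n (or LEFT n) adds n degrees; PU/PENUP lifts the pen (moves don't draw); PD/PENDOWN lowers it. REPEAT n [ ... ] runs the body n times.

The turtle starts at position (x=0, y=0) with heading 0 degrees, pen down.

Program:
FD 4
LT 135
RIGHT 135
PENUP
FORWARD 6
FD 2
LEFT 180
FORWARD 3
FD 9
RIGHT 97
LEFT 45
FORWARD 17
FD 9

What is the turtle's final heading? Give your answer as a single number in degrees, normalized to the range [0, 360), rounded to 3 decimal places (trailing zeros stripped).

Executing turtle program step by step:
Start: pos=(0,0), heading=0, pen down
FD 4: (0,0) -> (4,0) [heading=0, draw]
LT 135: heading 0 -> 135
RT 135: heading 135 -> 0
PU: pen up
FD 6: (4,0) -> (10,0) [heading=0, move]
FD 2: (10,0) -> (12,0) [heading=0, move]
LT 180: heading 0 -> 180
FD 3: (12,0) -> (9,0) [heading=180, move]
FD 9: (9,0) -> (0,0) [heading=180, move]
RT 97: heading 180 -> 83
LT 45: heading 83 -> 128
FD 17: (0,0) -> (-10.466,13.396) [heading=128, move]
FD 9: (-10.466,13.396) -> (-16.007,20.488) [heading=128, move]
Final: pos=(-16.007,20.488), heading=128, 1 segment(s) drawn

Answer: 128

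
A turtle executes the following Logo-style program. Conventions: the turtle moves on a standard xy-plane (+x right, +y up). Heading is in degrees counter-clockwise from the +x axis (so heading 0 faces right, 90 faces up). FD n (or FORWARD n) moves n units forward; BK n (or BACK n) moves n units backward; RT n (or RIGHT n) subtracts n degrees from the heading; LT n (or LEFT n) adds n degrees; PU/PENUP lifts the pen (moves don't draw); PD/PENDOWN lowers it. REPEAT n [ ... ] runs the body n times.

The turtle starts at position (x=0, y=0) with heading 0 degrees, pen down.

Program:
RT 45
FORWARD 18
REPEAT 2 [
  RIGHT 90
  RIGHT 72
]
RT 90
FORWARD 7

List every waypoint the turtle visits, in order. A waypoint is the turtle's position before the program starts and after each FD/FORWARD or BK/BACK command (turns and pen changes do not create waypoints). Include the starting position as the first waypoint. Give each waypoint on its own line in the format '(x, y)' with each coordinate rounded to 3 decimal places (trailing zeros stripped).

Executing turtle program step by step:
Start: pos=(0,0), heading=0, pen down
RT 45: heading 0 -> 315
FD 18: (0,0) -> (12.728,-12.728) [heading=315, draw]
REPEAT 2 [
  -- iteration 1/2 --
  RT 90: heading 315 -> 225
  RT 72: heading 225 -> 153
  -- iteration 2/2 --
  RT 90: heading 153 -> 63
  RT 72: heading 63 -> 351
]
RT 90: heading 351 -> 261
FD 7: (12.728,-12.728) -> (11.633,-19.642) [heading=261, draw]
Final: pos=(11.633,-19.642), heading=261, 2 segment(s) drawn
Waypoints (3 total):
(0, 0)
(12.728, -12.728)
(11.633, -19.642)

Answer: (0, 0)
(12.728, -12.728)
(11.633, -19.642)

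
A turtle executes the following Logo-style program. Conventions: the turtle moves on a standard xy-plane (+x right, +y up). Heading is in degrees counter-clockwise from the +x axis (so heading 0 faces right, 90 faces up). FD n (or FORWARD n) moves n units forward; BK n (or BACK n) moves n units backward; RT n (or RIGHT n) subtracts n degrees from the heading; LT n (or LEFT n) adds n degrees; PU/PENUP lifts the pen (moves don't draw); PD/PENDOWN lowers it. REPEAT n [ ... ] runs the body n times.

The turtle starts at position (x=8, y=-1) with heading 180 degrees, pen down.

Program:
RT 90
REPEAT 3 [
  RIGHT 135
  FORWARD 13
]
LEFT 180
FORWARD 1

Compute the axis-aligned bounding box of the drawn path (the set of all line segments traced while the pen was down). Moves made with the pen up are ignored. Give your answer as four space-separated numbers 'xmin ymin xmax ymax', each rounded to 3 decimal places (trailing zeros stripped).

Executing turtle program step by step:
Start: pos=(8,-1), heading=180, pen down
RT 90: heading 180 -> 90
REPEAT 3 [
  -- iteration 1/3 --
  RT 135: heading 90 -> 315
  FD 13: (8,-1) -> (17.192,-10.192) [heading=315, draw]
  -- iteration 2/3 --
  RT 135: heading 315 -> 180
  FD 13: (17.192,-10.192) -> (4.192,-10.192) [heading=180, draw]
  -- iteration 3/3 --
  RT 135: heading 180 -> 45
  FD 13: (4.192,-10.192) -> (13.385,-1) [heading=45, draw]
]
LT 180: heading 45 -> 225
FD 1: (13.385,-1) -> (12.678,-1.707) [heading=225, draw]
Final: pos=(12.678,-1.707), heading=225, 4 segment(s) drawn

Segment endpoints: x in {4.192, 8, 12.678, 13.385, 17.192}, y in {-10.192, -10.192, -1.707, -1}
xmin=4.192, ymin=-10.192, xmax=17.192, ymax=-1

Answer: 4.192 -10.192 17.192 -1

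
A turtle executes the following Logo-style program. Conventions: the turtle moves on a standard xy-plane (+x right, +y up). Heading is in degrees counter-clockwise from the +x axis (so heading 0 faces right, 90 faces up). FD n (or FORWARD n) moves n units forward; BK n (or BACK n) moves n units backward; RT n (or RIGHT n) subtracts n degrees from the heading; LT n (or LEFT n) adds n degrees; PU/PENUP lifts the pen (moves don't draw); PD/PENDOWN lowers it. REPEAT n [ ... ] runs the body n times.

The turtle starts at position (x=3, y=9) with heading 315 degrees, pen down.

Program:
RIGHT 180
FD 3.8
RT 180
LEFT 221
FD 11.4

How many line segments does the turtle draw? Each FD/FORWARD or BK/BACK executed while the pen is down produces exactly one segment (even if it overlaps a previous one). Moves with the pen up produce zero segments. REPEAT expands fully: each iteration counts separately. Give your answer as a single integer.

Executing turtle program step by step:
Start: pos=(3,9), heading=315, pen down
RT 180: heading 315 -> 135
FD 3.8: (3,9) -> (0.313,11.687) [heading=135, draw]
RT 180: heading 135 -> 315
LT 221: heading 315 -> 176
FD 11.4: (0.313,11.687) -> (-11.059,12.482) [heading=176, draw]
Final: pos=(-11.059,12.482), heading=176, 2 segment(s) drawn
Segments drawn: 2

Answer: 2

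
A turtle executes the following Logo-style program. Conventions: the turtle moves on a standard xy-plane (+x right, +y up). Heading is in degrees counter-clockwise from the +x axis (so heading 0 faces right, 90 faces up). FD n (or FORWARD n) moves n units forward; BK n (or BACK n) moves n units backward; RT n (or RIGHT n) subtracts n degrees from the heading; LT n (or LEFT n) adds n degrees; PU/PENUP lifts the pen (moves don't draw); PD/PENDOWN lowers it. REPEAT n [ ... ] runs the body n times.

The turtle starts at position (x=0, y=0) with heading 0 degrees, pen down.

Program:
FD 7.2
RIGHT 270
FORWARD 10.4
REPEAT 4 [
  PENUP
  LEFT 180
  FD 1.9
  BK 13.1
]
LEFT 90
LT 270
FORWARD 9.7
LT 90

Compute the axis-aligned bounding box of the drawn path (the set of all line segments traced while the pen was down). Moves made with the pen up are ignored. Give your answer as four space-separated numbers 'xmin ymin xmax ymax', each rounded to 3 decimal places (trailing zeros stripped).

Executing turtle program step by step:
Start: pos=(0,0), heading=0, pen down
FD 7.2: (0,0) -> (7.2,0) [heading=0, draw]
RT 270: heading 0 -> 90
FD 10.4: (7.2,0) -> (7.2,10.4) [heading=90, draw]
REPEAT 4 [
  -- iteration 1/4 --
  PU: pen up
  LT 180: heading 90 -> 270
  FD 1.9: (7.2,10.4) -> (7.2,8.5) [heading=270, move]
  BK 13.1: (7.2,8.5) -> (7.2,21.6) [heading=270, move]
  -- iteration 2/4 --
  PU: pen up
  LT 180: heading 270 -> 90
  FD 1.9: (7.2,21.6) -> (7.2,23.5) [heading=90, move]
  BK 13.1: (7.2,23.5) -> (7.2,10.4) [heading=90, move]
  -- iteration 3/4 --
  PU: pen up
  LT 180: heading 90 -> 270
  FD 1.9: (7.2,10.4) -> (7.2,8.5) [heading=270, move]
  BK 13.1: (7.2,8.5) -> (7.2,21.6) [heading=270, move]
  -- iteration 4/4 --
  PU: pen up
  LT 180: heading 270 -> 90
  FD 1.9: (7.2,21.6) -> (7.2,23.5) [heading=90, move]
  BK 13.1: (7.2,23.5) -> (7.2,10.4) [heading=90, move]
]
LT 90: heading 90 -> 180
LT 270: heading 180 -> 90
FD 9.7: (7.2,10.4) -> (7.2,20.1) [heading=90, move]
LT 90: heading 90 -> 180
Final: pos=(7.2,20.1), heading=180, 2 segment(s) drawn

Segment endpoints: x in {0, 7.2, 7.2}, y in {0, 10.4}
xmin=0, ymin=0, xmax=7.2, ymax=10.4

Answer: 0 0 7.2 10.4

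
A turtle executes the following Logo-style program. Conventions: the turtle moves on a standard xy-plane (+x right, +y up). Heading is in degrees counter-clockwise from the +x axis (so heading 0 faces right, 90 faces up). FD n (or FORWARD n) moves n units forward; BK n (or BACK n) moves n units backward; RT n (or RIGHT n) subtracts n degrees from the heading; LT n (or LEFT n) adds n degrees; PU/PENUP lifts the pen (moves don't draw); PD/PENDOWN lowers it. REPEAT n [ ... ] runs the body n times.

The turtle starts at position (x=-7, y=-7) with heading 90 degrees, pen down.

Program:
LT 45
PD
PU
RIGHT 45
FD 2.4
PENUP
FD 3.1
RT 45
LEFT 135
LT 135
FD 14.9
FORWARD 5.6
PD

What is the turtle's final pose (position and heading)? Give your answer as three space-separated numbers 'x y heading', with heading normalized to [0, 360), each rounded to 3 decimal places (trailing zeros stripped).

Executing turtle program step by step:
Start: pos=(-7,-7), heading=90, pen down
LT 45: heading 90 -> 135
PD: pen down
PU: pen up
RT 45: heading 135 -> 90
FD 2.4: (-7,-7) -> (-7,-4.6) [heading=90, move]
PU: pen up
FD 3.1: (-7,-4.6) -> (-7,-1.5) [heading=90, move]
RT 45: heading 90 -> 45
LT 135: heading 45 -> 180
LT 135: heading 180 -> 315
FD 14.9: (-7,-1.5) -> (3.536,-12.036) [heading=315, move]
FD 5.6: (3.536,-12.036) -> (7.496,-15.996) [heading=315, move]
PD: pen down
Final: pos=(7.496,-15.996), heading=315, 0 segment(s) drawn

Answer: 7.496 -15.996 315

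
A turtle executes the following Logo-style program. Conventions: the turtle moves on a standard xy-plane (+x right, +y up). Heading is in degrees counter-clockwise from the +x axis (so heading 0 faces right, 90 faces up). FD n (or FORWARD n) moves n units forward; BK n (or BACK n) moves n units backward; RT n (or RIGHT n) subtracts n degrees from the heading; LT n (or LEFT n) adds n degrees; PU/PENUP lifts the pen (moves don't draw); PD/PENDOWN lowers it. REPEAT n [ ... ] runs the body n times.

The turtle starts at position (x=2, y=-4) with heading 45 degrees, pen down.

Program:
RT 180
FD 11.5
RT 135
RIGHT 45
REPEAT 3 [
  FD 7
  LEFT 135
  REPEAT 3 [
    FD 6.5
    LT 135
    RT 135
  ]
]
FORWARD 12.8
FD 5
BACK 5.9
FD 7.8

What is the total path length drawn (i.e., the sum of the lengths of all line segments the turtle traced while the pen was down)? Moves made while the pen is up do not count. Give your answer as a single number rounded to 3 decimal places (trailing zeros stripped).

Executing turtle program step by step:
Start: pos=(2,-4), heading=45, pen down
RT 180: heading 45 -> 225
FD 11.5: (2,-4) -> (-6.132,-12.132) [heading=225, draw]
RT 135: heading 225 -> 90
RT 45: heading 90 -> 45
REPEAT 3 [
  -- iteration 1/3 --
  FD 7: (-6.132,-12.132) -> (-1.182,-7.182) [heading=45, draw]
  LT 135: heading 45 -> 180
  REPEAT 3 [
    -- iteration 1/3 --
    FD 6.5: (-1.182,-7.182) -> (-7.682,-7.182) [heading=180, draw]
    LT 135: heading 180 -> 315
    RT 135: heading 315 -> 180
    -- iteration 2/3 --
    FD 6.5: (-7.682,-7.182) -> (-14.182,-7.182) [heading=180, draw]
    LT 135: heading 180 -> 315
    RT 135: heading 315 -> 180
    -- iteration 3/3 --
    FD 6.5: (-14.182,-7.182) -> (-20.682,-7.182) [heading=180, draw]
    LT 135: heading 180 -> 315
    RT 135: heading 315 -> 180
  ]
  -- iteration 2/3 --
  FD 7: (-20.682,-7.182) -> (-27.682,-7.182) [heading=180, draw]
  LT 135: heading 180 -> 315
  REPEAT 3 [
    -- iteration 1/3 --
    FD 6.5: (-27.682,-7.182) -> (-23.086,-11.778) [heading=315, draw]
    LT 135: heading 315 -> 90
    RT 135: heading 90 -> 315
    -- iteration 2/3 --
    FD 6.5: (-23.086,-11.778) -> (-18.49,-16.374) [heading=315, draw]
    LT 135: heading 315 -> 90
    RT 135: heading 90 -> 315
    -- iteration 3/3 --
    FD 6.5: (-18.49,-16.374) -> (-13.893,-20.971) [heading=315, draw]
    LT 135: heading 315 -> 90
    RT 135: heading 90 -> 315
  ]
  -- iteration 3/3 --
  FD 7: (-13.893,-20.971) -> (-8.944,-25.92) [heading=315, draw]
  LT 135: heading 315 -> 90
  REPEAT 3 [
    -- iteration 1/3 --
    FD 6.5: (-8.944,-25.92) -> (-8.944,-19.42) [heading=90, draw]
    LT 135: heading 90 -> 225
    RT 135: heading 225 -> 90
    -- iteration 2/3 --
    FD 6.5: (-8.944,-19.42) -> (-8.944,-12.92) [heading=90, draw]
    LT 135: heading 90 -> 225
    RT 135: heading 225 -> 90
    -- iteration 3/3 --
    FD 6.5: (-8.944,-12.92) -> (-8.944,-6.42) [heading=90, draw]
    LT 135: heading 90 -> 225
    RT 135: heading 225 -> 90
  ]
]
FD 12.8: (-8.944,-6.42) -> (-8.944,6.38) [heading=90, draw]
FD 5: (-8.944,6.38) -> (-8.944,11.38) [heading=90, draw]
BK 5.9: (-8.944,11.38) -> (-8.944,5.48) [heading=90, draw]
FD 7.8: (-8.944,5.48) -> (-8.944,13.28) [heading=90, draw]
Final: pos=(-8.944,13.28), heading=90, 17 segment(s) drawn

Segment lengths:
  seg 1: (2,-4) -> (-6.132,-12.132), length = 11.5
  seg 2: (-6.132,-12.132) -> (-1.182,-7.182), length = 7
  seg 3: (-1.182,-7.182) -> (-7.682,-7.182), length = 6.5
  seg 4: (-7.682,-7.182) -> (-14.182,-7.182), length = 6.5
  seg 5: (-14.182,-7.182) -> (-20.682,-7.182), length = 6.5
  seg 6: (-20.682,-7.182) -> (-27.682,-7.182), length = 7
  seg 7: (-27.682,-7.182) -> (-23.086,-11.778), length = 6.5
  seg 8: (-23.086,-11.778) -> (-18.49,-16.374), length = 6.5
  seg 9: (-18.49,-16.374) -> (-13.893,-20.971), length = 6.5
  seg 10: (-13.893,-20.971) -> (-8.944,-25.92), length = 7
  seg 11: (-8.944,-25.92) -> (-8.944,-19.42), length = 6.5
  seg 12: (-8.944,-19.42) -> (-8.944,-12.92), length = 6.5
  seg 13: (-8.944,-12.92) -> (-8.944,-6.42), length = 6.5
  seg 14: (-8.944,-6.42) -> (-8.944,6.38), length = 12.8
  seg 15: (-8.944,6.38) -> (-8.944,11.38), length = 5
  seg 16: (-8.944,11.38) -> (-8.944,5.48), length = 5.9
  seg 17: (-8.944,5.48) -> (-8.944,13.28), length = 7.8
Total = 122.5

Answer: 122.5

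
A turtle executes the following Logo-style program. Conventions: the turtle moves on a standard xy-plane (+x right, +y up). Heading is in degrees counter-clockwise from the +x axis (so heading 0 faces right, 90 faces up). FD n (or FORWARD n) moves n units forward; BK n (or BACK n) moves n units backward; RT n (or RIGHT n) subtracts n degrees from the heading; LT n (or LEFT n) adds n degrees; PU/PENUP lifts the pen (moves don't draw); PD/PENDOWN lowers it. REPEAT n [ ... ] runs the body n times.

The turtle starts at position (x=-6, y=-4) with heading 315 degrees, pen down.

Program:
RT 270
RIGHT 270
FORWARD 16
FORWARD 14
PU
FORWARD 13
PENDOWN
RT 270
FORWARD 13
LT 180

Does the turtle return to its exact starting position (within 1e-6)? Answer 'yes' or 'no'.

Answer: no

Derivation:
Executing turtle program step by step:
Start: pos=(-6,-4), heading=315, pen down
RT 270: heading 315 -> 45
RT 270: heading 45 -> 135
FD 16: (-6,-4) -> (-17.314,7.314) [heading=135, draw]
FD 14: (-17.314,7.314) -> (-27.213,17.213) [heading=135, draw]
PU: pen up
FD 13: (-27.213,17.213) -> (-36.406,26.406) [heading=135, move]
PD: pen down
RT 270: heading 135 -> 225
FD 13: (-36.406,26.406) -> (-45.598,17.213) [heading=225, draw]
LT 180: heading 225 -> 45
Final: pos=(-45.598,17.213), heading=45, 3 segment(s) drawn

Start position: (-6, -4)
Final position: (-45.598, 17.213)
Distance = 44.922; >= 1e-6 -> NOT closed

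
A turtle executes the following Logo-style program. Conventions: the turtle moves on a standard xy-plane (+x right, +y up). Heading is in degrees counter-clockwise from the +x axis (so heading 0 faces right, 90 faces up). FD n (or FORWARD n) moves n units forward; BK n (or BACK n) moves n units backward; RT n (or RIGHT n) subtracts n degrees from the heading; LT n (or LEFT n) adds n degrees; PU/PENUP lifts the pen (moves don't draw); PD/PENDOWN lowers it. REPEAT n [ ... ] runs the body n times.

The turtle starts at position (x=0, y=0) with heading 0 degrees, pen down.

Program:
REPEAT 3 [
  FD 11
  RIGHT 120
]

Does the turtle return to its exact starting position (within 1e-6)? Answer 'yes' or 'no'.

Executing turtle program step by step:
Start: pos=(0,0), heading=0, pen down
REPEAT 3 [
  -- iteration 1/3 --
  FD 11: (0,0) -> (11,0) [heading=0, draw]
  RT 120: heading 0 -> 240
  -- iteration 2/3 --
  FD 11: (11,0) -> (5.5,-9.526) [heading=240, draw]
  RT 120: heading 240 -> 120
  -- iteration 3/3 --
  FD 11: (5.5,-9.526) -> (0,0) [heading=120, draw]
  RT 120: heading 120 -> 0
]
Final: pos=(0,0), heading=0, 3 segment(s) drawn

Start position: (0, 0)
Final position: (0, 0)
Distance = 0; < 1e-6 -> CLOSED

Answer: yes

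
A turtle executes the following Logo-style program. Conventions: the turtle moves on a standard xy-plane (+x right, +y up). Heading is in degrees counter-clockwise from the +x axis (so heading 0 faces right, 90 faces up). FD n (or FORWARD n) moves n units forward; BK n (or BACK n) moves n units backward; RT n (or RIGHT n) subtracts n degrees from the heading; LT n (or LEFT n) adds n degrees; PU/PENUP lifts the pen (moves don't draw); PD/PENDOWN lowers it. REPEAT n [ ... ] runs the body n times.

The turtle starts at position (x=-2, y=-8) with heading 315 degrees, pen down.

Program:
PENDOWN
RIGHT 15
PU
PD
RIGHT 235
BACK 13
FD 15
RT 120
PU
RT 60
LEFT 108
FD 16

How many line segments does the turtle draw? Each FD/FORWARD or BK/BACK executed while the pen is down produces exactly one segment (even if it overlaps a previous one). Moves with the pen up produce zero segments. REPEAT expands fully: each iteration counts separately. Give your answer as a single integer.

Executing turtle program step by step:
Start: pos=(-2,-8), heading=315, pen down
PD: pen down
RT 15: heading 315 -> 300
PU: pen up
PD: pen down
RT 235: heading 300 -> 65
BK 13: (-2,-8) -> (-7.494,-19.782) [heading=65, draw]
FD 15: (-7.494,-19.782) -> (-1.155,-6.187) [heading=65, draw]
RT 120: heading 65 -> 305
PU: pen up
RT 60: heading 305 -> 245
LT 108: heading 245 -> 353
FD 16: (-1.155,-6.187) -> (14.726,-8.137) [heading=353, move]
Final: pos=(14.726,-8.137), heading=353, 2 segment(s) drawn
Segments drawn: 2

Answer: 2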